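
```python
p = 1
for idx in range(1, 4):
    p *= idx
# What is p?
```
Trace:
  p=1
  p=1, idx=1
  p=2, idx=2
  p=6, idx=3

Final answer: 6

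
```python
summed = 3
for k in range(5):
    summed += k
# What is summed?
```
Trace:
  summed=3
  summed=3, k=0
  summed=4, k=1
  summed=6, k=2
  summed=9, k=3
  summed=13, k=4

Final answer: 13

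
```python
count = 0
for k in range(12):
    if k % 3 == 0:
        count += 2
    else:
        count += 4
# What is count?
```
Trace:
  count=0
  count=2, k=0
  count=6, k=1
  count=10, k=2
  count=12, k=3
  count=16, k=4
  count=20, k=5
  count=22, k=6
  count=26, k=7
  count=30, k=8
  count=32, k=9
  count=36, k=10
  count=40, k=11

Final answer: 40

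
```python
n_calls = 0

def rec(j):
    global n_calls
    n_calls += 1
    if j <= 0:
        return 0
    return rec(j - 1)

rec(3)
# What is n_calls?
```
Call trace:
rec(j=3)
  rec(j=2)
    rec(j=1)
      rec(j=0)
      -> return 0
    -> return 0
  -> return 0
-> return 0

n_calls is incremented once per call. rec is entered once for each j = 3, 2, 1, 0 (the j <= 0 call returns without recursing), i.e. 3 + 1 calls.
n_calls = 4

Final answer: 4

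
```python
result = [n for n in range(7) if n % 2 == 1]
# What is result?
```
Trace:
  n=0
  n=1
  n=2
  n=3
  n=4
  n=5
  n=6
  result=[1, 3, 5]

Final answer: [1, 3, 5]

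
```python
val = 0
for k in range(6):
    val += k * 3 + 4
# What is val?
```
Trace:
  val=0
  val=4, k=0
  val=11, k=1
  val=21, k=2
  val=34, k=3
  val=50, k=4
  val=69, k=5

Final answer: 69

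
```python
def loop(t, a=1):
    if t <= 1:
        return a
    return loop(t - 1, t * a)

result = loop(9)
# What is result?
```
Call trace:
loop(t=9, a=1)
  loop(t=8, a=9)
    loop(t=7, a=72)
      loop(t=6, a=504)
        loop(t=5, a=3024)
          loop(t=4, a=15120)
            loop(t=3, a=60480)
              loop(t=2, a=181440)
                loop(t=1, a=362880)
                -> return 362880
              -> return 362880
            -> return 362880
          -> return 362880
        -> return 362880
      -> return 362880
    -> return 362880
  -> return 362880
-> return 362880

Final answer: 362880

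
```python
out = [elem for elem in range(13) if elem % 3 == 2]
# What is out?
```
Trace:
  elem=0
  elem=1
  elem=2
  elem=3
  elem=4
  elem=5
  elem=6
  elem=7
  elem=8
  elem=9
  elem=10
  elem=11
  elem=12
  out=[2, 5, 8, 11]

Final answer: [2, 5, 8, 11]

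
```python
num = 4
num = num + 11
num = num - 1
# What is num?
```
Trace:
  num=4
  num=15
  num=14

Final answer: 14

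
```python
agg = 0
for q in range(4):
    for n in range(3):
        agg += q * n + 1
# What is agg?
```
Trace:
  agg=0
  agg=1, q=0, n=0
  agg=2, q=0, n=1
  agg=3, q=0, n=2
  agg=4, q=1, n=0
  agg=6, q=1, n=1
  agg=9, q=1, n=2
  agg=10, q=2, n=0
  agg=13, q=2, n=1
  agg=18, q=2, n=2
  agg=19, q=3, n=0
  agg=23, q=3, n=1
  agg=30, q=3, n=2

Final answer: 30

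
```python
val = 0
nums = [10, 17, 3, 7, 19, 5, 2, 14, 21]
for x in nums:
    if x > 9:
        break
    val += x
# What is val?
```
Trace:
  val=0
  val=0, x=10

Final answer: 0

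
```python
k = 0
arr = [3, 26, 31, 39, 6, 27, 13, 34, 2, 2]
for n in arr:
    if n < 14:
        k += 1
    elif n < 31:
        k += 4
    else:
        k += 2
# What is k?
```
Trace:
  k=0
  k=1, n=3
  k=5, n=26
  k=7, n=31
  k=9, n=39
  k=10, n=6
  k=14, n=27
  k=15, n=13
  k=17, n=34
  k=18, n=2
  k=19, n=2

Final answer: 19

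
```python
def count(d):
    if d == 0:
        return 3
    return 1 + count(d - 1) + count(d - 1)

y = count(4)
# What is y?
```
Call trace (a repeated sub-call is expanded the first time; later identical calls just restate its return value):
count(d=4)
  count(d=3)
    count(d=2)
      count(d=1)
        count(d=0)
        -> return 3
        count(d=0)
        -> return 3
      -> return 7
      count(d=1) -> return 7  (same call as traced above)
    -> return 15
    count(d=2) -> return 15  (same call as traced above)
  -> return 31
  count(d=3) -> return 31  (same call as traced above)
-> return 63

Final answer: 63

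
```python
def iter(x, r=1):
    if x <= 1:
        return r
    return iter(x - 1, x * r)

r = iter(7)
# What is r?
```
Call trace:
iter(x=7, r=1)
  iter(x=6, r=7)
    iter(x=5, r=42)
      iter(x=4, r=210)
        iter(x=3, r=840)
          iter(x=2, r=2520)
            iter(x=1, r=5040)
            -> return 5040
          -> return 5040
        -> return 5040
      -> return 5040
    -> return 5040
  -> return 5040
-> return 5040

Final answer: 5040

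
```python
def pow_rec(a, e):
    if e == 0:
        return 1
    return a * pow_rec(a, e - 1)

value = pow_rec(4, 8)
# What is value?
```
Call trace:
pow_rec(a=4, e=8)
  pow_rec(a=4, e=7)
    pow_rec(a=4, e=6)
      pow_rec(a=4, e=5)
        pow_rec(a=4, e=4)
          pow_rec(a=4, e=3)
            pow_rec(a=4, e=2)
              pow_rec(a=4, e=1)
                pow_rec(a=4, e=0)
                -> return 1
              -> return 4
            -> return 16
          -> return 64
        -> return 256
      -> return 1024
    -> return 4096
  -> return 16384
-> return 65536

Final answer: 65536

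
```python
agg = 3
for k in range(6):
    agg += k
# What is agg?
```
Trace:
  agg=3
  agg=3, k=0
  agg=4, k=1
  agg=6, k=2
  agg=9, k=3
  agg=13, k=4
  agg=18, k=5

Final answer: 18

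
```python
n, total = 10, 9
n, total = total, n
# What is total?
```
Trace:
  n=10, total=9
  n=9, total=10

Final answer: 10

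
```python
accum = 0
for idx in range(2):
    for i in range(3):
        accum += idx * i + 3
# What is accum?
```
Trace:
  accum=0
  accum=3, idx=0, i=0
  accum=6, idx=0, i=1
  accum=9, idx=0, i=2
  accum=12, idx=1, i=0
  accum=16, idx=1, i=1
  accum=21, idx=1, i=2

Final answer: 21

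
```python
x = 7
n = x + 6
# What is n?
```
Trace:
  x=7
  x=7, n=13

Final answer: 13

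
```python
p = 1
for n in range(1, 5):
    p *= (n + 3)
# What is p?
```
Trace:
  p=1
  p=4, n=1
  p=20, n=2
  p=120, n=3
  p=840, n=4

Final answer: 840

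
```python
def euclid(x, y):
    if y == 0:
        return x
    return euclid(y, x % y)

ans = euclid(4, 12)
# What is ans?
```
Call trace:
euclid(x=4, y=12)
  euclid(x=12, y=4)
    euclid(x=4, y=0)
    -> return 4
  -> return 4
-> return 4

Final answer: 4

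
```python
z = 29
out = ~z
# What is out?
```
Trace:
  z=29
  z=29, out=-30

Final answer: -30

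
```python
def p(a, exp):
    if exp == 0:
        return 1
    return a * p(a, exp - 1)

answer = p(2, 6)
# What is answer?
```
Call trace:
p(a=2, exp=6)
  p(a=2, exp=5)
    p(a=2, exp=4)
      p(a=2, exp=3)
        p(a=2, exp=2)
          p(a=2, exp=1)
            p(a=2, exp=0)
            -> return 1
          -> return 2
        -> return 4
      -> return 8
    -> return 16
  -> return 32
-> return 64

Final answer: 64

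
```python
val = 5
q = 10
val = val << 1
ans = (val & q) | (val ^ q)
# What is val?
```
Trace:
  val=5
  val=5, q=10
  val=10, q=10
  val=10, q=10, ans=10

Final answer: 10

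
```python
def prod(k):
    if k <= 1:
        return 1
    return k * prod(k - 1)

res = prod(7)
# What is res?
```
Call trace:
prod(k=7)
  prod(k=6)
    prod(k=5)
      prod(k=4)
        prod(k=3)
          prod(k=2)
            prod(k=1)
            -> return 1
          -> return 2
        -> return 6
      -> return 24
    -> return 120
  -> return 720
-> return 5040

Final answer: 5040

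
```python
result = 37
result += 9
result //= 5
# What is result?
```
Trace:
  result=37
  result=46
  result=9

Final answer: 9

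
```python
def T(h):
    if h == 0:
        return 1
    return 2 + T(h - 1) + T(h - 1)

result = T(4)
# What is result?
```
Call trace (a repeated sub-call is expanded the first time; later identical calls just restate its return value):
T(h=4)
  T(h=3)
    T(h=2)
      T(h=1)
        T(h=0)
        -> return 1
        T(h=0)
        -> return 1
      -> return 4
      T(h=1) -> return 4  (same call as traced above)
    -> return 10
    T(h=2) -> return 10  (same call as traced above)
  -> return 22
  T(h=3) -> return 22  (same call as traced above)
-> return 46

Final answer: 46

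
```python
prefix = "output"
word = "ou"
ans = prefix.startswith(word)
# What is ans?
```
Trace:
  prefix='output'
  prefix='output', word='ou'
  prefix='output', word='ou', ans=True

Final answer: True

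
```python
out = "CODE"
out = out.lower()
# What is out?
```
Trace:
  out='CODE'
  out='code'

Final answer: 'code'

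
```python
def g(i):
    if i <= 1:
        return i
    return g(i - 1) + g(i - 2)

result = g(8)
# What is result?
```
Call trace (a repeated sub-call is expanded the first time; later identical calls just restate its return value):
g(i=8)
  g(i=7)
    g(i=6)
      g(i=5)
        g(i=4)
          g(i=3)
            g(i=2)
              g(i=1)
              -> return 1
              g(i=0)
              -> return 0
            -> return 1
            g(i=1)
            -> return 1
          -> return 2
          g(i=2) -> return 1  (same call as traced above)
        -> return 3
        g(i=3) -> return 2  (same call as traced above)
      -> return 5
      g(i=4) -> return 3  (same call as traced above)
    -> return 8
    g(i=5) -> return 5  (same call as traced above)
  -> return 13
  g(i=6) -> return 8  (same call as traced above)
-> return 21

Final answer: 21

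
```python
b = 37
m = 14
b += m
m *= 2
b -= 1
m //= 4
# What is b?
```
Trace:
  b=37
  b=37, m=14
  b=51, m=14
  b=51, m=28
  b=50, m=28
  b=50, m=7

Final answer: 50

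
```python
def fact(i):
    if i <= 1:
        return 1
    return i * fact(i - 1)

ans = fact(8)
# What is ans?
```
Call trace:
fact(i=8)
  fact(i=7)
    fact(i=6)
      fact(i=5)
        fact(i=4)
          fact(i=3)
            fact(i=2)
              fact(i=1)
              -> return 1
            -> return 2
          -> return 6
        -> return 24
      -> return 120
    -> return 720
  -> return 5040
-> return 40320

Final answer: 40320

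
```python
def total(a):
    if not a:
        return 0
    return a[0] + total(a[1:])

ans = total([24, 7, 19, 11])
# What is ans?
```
Call trace:
total(a=[24, 7, 19, 11])
  total(a=[7, 19, 11])
    total(a=[19, 11])
      total(a=[11])
        total(a=[])
        -> return 0
      -> return 11
    -> return 30
  -> return 37
-> return 61

Final answer: 61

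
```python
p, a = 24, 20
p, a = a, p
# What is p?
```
Trace:
  p=24, a=20
  p=20, a=24

Final answer: 20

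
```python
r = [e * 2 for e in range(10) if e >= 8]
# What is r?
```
Trace:
  e=0
  e=1
  e=2
  e=3
  e=4
  e=5
  e=6
  e=7
  e=8
  e=9
  r=[16, 18]

Final answer: [16, 18]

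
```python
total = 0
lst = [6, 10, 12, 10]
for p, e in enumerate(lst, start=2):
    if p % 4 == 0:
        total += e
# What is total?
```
Trace:
  total=0
  total=0, p=2, e=6
  total=0, p=3, e=10
  total=12, p=4, e=12
  total=12, p=5, e=10

Final answer: 12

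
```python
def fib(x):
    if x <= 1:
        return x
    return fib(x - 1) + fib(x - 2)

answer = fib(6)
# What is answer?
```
Call trace (a repeated sub-call is expanded the first time; later identical calls just restate its return value):
fib(x=6)
  fib(x=5)
    fib(x=4)
      fib(x=3)
        fib(x=2)
          fib(x=1)
          -> return 1
          fib(x=0)
          -> return 0
        -> return 1
        fib(x=1)
        -> return 1
      -> return 2
      fib(x=2) -> return 1  (same call as traced above)
    -> return 3
    fib(x=3) -> return 2  (same call as traced above)
  -> return 5
  fib(x=4) -> return 3  (same call as traced above)
-> return 8

Final answer: 8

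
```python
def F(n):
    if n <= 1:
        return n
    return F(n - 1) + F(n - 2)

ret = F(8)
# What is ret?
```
Call trace (a repeated sub-call is expanded the first time; later identical calls just restate its return value):
F(n=8)
  F(n=7)
    F(n=6)
      F(n=5)
        F(n=4)
          F(n=3)
            F(n=2)
              F(n=1)
              -> return 1
              F(n=0)
              -> return 0
            -> return 1
            F(n=1)
            -> return 1
          -> return 2
          F(n=2) -> return 1  (same call as traced above)
        -> return 3
        F(n=3) -> return 2  (same call as traced above)
      -> return 5
      F(n=4) -> return 3  (same call as traced above)
    -> return 8
    F(n=5) -> return 5  (same call as traced above)
  -> return 13
  F(n=6) -> return 8  (same call as traced above)
-> return 21

Final answer: 21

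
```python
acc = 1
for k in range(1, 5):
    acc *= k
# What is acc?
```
Trace:
  acc=1
  acc=1, k=1
  acc=2, k=2
  acc=6, k=3
  acc=24, k=4

Final answer: 24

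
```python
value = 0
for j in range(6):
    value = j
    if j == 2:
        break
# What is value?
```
Trace:
  value=0
  value=0, j=0
  value=1, j=1
  value=2, j=2

Final answer: 2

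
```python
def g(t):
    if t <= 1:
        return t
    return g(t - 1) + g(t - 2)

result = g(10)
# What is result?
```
Call trace (a repeated sub-call is expanded the first time; later identical calls just restate its return value):
g(t=10)
  g(t=9)
    g(t=8)
      g(t=7)
        g(t=6)
          g(t=5)
            g(t=4)
              g(t=3)
                g(t=2)
                  g(t=1)
                  -> return 1
                  g(t=0)
                  -> return 0
                -> return 1
                g(t=1)
                -> return 1
              -> return 2
              g(t=2) -> return 1  (same call as traced above)
            -> return 3
            g(t=3) -> return 2  (same call as traced above)
          -> return 5
          g(t=4) -> return 3  (same call as traced above)
        -> return 8
        g(t=5) -> return 5  (same call as traced above)
      -> return 13
      g(t=6) -> return 8  (same call as traced above)
    -> return 21
    g(t=7) -> return 13  (same call as traced above)
  -> return 34
  g(t=8) -> return 21  (same call as traced above)
-> return 55

Final answer: 55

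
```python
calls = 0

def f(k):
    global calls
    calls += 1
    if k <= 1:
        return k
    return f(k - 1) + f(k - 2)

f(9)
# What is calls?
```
Call trace (a repeated sub-call is expanded the first time; later identical calls just restate its return value):
f(k=9)
  f(k=8)
    f(k=7)
      f(k=6)
        f(k=5)
          f(k=4)
            f(k=3)
              f(k=2)
                f(k=1)
                -> return 1
                f(k=0)
                -> return 0
              -> return 1
              f(k=1)
              -> return 1
            -> return 2
            f(k=2) -> return 1  (same call as traced above)
          -> return 3
          f(k=3) -> return 2  (same call as traced above)
        -> return 5
        f(k=4) -> return 3  (same call as traced above)
      -> return 8
      f(k=5) -> return 5  (same call as traced above)
    -> return 13
    f(k=6) -> return 8  (same call as traced above)
  -> return 21
  f(k=7) -> return 13  (same call as traced above)
-> return 34

calls is incremented once per call, so count the calls in each subtree. Let C(k) = number of calls made by f(k).
C(0) = C(1) = 1 (base case, no recursion); C(k) = 1 + C(k - 1) + C(k - 2) otherwise.
C(2) = 1 + C(1) + C(0) = 1 + 1 + 1 = 3
C(3) = 1 + C(2) + C(1) = 1 + 3 + 1 = 5
C(4) = 1 + C(3) + C(2) = 1 + 5 + 3 = 9
C(5) = 1 + C(4) + C(3) = 1 + 9 + 5 = 15
C(6) = 1 + C(5) + C(4) = 1 + 15 + 9 = 25
C(7) = 1 + C(6) + C(5) = 1 + 25 + 15 = 41
C(8) = 1 + C(7) + C(6) = 1 + 41 + 25 = 67
C(9) = 1 + C(8) + C(7) = 1 + 67 + 41 = 109
calls = C(9) = 109

Final answer: 109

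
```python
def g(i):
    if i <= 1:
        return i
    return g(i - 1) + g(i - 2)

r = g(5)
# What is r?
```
Call trace (a repeated sub-call is expanded the first time; later identical calls just restate its return value):
g(i=5)
  g(i=4)
    g(i=3)
      g(i=2)
        g(i=1)
        -> return 1
        g(i=0)
        -> return 0
      -> return 1
      g(i=1)
      -> return 1
    -> return 2
    g(i=2) -> return 1  (same call as traced above)
  -> return 3
  g(i=3) -> return 2  (same call as traced above)
-> return 5

Final answer: 5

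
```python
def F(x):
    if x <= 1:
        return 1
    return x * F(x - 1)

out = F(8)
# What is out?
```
Call trace:
F(x=8)
  F(x=7)
    F(x=6)
      F(x=5)
        F(x=4)
          F(x=3)
            F(x=2)
              F(x=1)
              -> return 1
            -> return 2
          -> return 6
        -> return 24
      -> return 120
    -> return 720
  -> return 5040
-> return 40320

Final answer: 40320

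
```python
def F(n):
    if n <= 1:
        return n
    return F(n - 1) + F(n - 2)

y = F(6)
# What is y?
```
Call trace (a repeated sub-call is expanded the first time; later identical calls just restate its return value):
F(n=6)
  F(n=5)
    F(n=4)
      F(n=3)
        F(n=2)
          F(n=1)
          -> return 1
          F(n=0)
          -> return 0
        -> return 1
        F(n=1)
        -> return 1
      -> return 2
      F(n=2) -> return 1  (same call as traced above)
    -> return 3
    F(n=3) -> return 2  (same call as traced above)
  -> return 5
  F(n=4) -> return 3  (same call as traced above)
-> return 8

Final answer: 8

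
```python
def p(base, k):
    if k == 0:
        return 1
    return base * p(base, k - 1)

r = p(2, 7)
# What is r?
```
Call trace:
p(base=2, k=7)
  p(base=2, k=6)
    p(base=2, k=5)
      p(base=2, k=4)
        p(base=2, k=3)
          p(base=2, k=2)
            p(base=2, k=1)
              p(base=2, k=0)
              -> return 1
            -> return 2
          -> return 4
        -> return 8
      -> return 16
    -> return 32
  -> return 64
-> return 128

Final answer: 128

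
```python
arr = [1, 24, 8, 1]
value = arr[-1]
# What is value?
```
Trace:
  arr=[1, 24, 8, 1]
  arr=[1, 24, 8, 1], value=1

Final answer: 1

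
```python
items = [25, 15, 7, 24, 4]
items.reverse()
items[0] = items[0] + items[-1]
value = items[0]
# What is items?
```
Trace:
  items=[25, 15, 7, 24, 4]
  items=[4, 24, 7, 15, 25]
  items=[29, 24, 7, 15, 25]
  items=[29, 24, 7, 15, 25], value=29

Final answer: [29, 24, 7, 15, 25]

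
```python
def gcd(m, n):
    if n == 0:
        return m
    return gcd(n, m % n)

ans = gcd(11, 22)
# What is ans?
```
Call trace:
gcd(m=11, n=22)
  gcd(m=22, n=11)
    gcd(m=11, n=0)
    -> return 11
  -> return 11
-> return 11

Final answer: 11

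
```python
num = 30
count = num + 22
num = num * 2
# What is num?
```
Trace:
  num=30
  num=30, count=52
  num=60, count=52

Final answer: 60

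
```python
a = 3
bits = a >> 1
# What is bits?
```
Trace:
  a=3
  a=3, bits=1

Final answer: 1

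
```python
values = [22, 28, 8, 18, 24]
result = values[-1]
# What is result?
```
Trace:
  values=[22, 28, 8, 18, 24]
  values=[22, 28, 8, 18, 24], result=24

Final answer: 24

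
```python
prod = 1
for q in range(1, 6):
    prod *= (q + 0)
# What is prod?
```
Trace:
  prod=1
  prod=1, q=1
  prod=2, q=2
  prod=6, q=3
  prod=24, q=4
  prod=120, q=5

Final answer: 120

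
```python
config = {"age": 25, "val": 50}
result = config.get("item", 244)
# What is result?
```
Trace:
  config={'age': 25, 'val': 50}
  config={'age': 25, 'val': 50}, result=244

Final answer: 244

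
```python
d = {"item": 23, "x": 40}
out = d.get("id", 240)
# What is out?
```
Trace:
  d={'item': 23, 'x': 40}
  d={'item': 23, 'x': 40}, out=240

Final answer: 240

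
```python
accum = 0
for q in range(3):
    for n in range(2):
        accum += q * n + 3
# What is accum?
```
Trace:
  accum=0
  accum=3, q=0, n=0
  accum=6, q=0, n=1
  accum=9, q=1, n=0
  accum=13, q=1, n=1
  accum=16, q=2, n=0
  accum=21, q=2, n=1

Final answer: 21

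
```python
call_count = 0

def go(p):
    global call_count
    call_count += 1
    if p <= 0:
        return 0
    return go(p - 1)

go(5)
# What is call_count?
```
Call trace:
go(p=5)
  go(p=4)
    go(p=3)
      go(p=2)
        go(p=1)
          go(p=0)
          -> return 0
        -> return 0
      -> return 0
    -> return 0
  -> return 0
-> return 0

call_count is incremented once per call. go is entered once for each p = 5, 4, 3, 2, 1, 0 (the p <= 0 call returns without recursing), i.e. 5 + 1 calls.
call_count = 6

Final answer: 6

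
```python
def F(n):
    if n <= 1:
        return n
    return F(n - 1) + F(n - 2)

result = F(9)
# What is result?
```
Call trace (a repeated sub-call is expanded the first time; later identical calls just restate its return value):
F(n=9)
  F(n=8)
    F(n=7)
      F(n=6)
        F(n=5)
          F(n=4)
            F(n=3)
              F(n=2)
                F(n=1)
                -> return 1
                F(n=0)
                -> return 0
              -> return 1
              F(n=1)
              -> return 1
            -> return 2
            F(n=2) -> return 1  (same call as traced above)
          -> return 3
          F(n=3) -> return 2  (same call as traced above)
        -> return 5
        F(n=4) -> return 3  (same call as traced above)
      -> return 8
      F(n=5) -> return 5  (same call as traced above)
    -> return 13
    F(n=6) -> return 8  (same call as traced above)
  -> return 21
  F(n=7) -> return 13  (same call as traced above)
-> return 34

Final answer: 34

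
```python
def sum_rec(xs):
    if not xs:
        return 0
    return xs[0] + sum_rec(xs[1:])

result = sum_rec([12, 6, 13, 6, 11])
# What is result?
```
Call trace:
sum_rec(xs=[12, 6, 13, 6, 11])
  sum_rec(xs=[6, 13, 6, 11])
    sum_rec(xs=[13, 6, 11])
      sum_rec(xs=[6, 11])
        sum_rec(xs=[11])
          sum_rec(xs=[])
          -> return 0
        -> return 11
      -> return 17
    -> return 30
  -> return 36
-> return 48

Final answer: 48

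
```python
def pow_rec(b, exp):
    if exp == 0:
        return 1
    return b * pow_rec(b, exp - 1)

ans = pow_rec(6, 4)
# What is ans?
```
Call trace:
pow_rec(b=6, exp=4)
  pow_rec(b=6, exp=3)
    pow_rec(b=6, exp=2)
      pow_rec(b=6, exp=1)
        pow_rec(b=6, exp=0)
        -> return 1
      -> return 6
    -> return 36
  -> return 216
-> return 1296

Final answer: 1296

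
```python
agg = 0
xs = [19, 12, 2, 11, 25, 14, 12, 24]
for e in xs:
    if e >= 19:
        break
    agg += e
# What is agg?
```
Trace:
  agg=0
  agg=0, e=19

Final answer: 0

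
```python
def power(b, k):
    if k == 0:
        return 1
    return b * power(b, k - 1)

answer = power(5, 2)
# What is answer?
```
Call trace:
power(b=5, k=2)
  power(b=5, k=1)
    power(b=5, k=0)
    -> return 1
  -> return 5
-> return 25

Final answer: 25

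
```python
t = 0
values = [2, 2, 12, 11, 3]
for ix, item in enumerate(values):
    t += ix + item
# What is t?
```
Trace:
  t=0
  t=2, ix=0, item=2
  t=5, ix=1, item=2
  t=19, ix=2, item=12
  t=33, ix=3, item=11
  t=40, ix=4, item=3

Final answer: 40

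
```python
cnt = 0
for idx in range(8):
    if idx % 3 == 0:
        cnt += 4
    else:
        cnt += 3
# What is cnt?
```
Trace:
  cnt=0
  cnt=4, idx=0
  cnt=7, idx=1
  cnt=10, idx=2
  cnt=14, idx=3
  cnt=17, idx=4
  cnt=20, idx=5
  cnt=24, idx=6
  cnt=27, idx=7

Final answer: 27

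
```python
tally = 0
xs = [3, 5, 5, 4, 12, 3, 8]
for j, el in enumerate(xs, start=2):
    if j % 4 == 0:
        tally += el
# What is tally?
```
Trace:
  tally=0
  tally=0, j=2, el=3
  tally=0, j=3, el=5
  tally=5, j=4, el=5
  tally=5, j=5, el=4
  tally=5, j=6, el=12
  tally=5, j=7, el=3
  tally=13, j=8, el=8

Final answer: 13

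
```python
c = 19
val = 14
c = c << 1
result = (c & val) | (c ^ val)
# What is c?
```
Trace:
  c=19
  c=19, val=14
  c=38, val=14
  c=38, val=14, result=46

Final answer: 38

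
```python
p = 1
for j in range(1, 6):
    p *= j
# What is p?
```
Trace:
  p=1
  p=1, j=1
  p=2, j=2
  p=6, j=3
  p=24, j=4
  p=120, j=5

Final answer: 120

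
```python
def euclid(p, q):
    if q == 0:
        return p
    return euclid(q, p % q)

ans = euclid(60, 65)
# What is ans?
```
Call trace:
euclid(p=60, q=65)
  euclid(p=65, q=60)
    euclid(p=60, q=5)
      euclid(p=5, q=0)
      -> return 5
    -> return 5
  -> return 5
-> return 5

Final answer: 5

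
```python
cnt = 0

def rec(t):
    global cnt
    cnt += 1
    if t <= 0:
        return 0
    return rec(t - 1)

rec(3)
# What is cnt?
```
Call trace:
rec(t=3)
  rec(t=2)
    rec(t=1)
      rec(t=0)
      -> return 0
    -> return 0
  -> return 0
-> return 0

cnt is incremented once per call. rec is entered once for each t = 3, 2, 1, 0 (the t <= 0 call returns without recursing), i.e. 3 + 1 calls.
cnt = 4

Final answer: 4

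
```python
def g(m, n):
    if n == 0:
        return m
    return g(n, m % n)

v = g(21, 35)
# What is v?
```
Call trace:
g(m=21, n=35)
  g(m=35, n=21)
    g(m=21, n=14)
      g(m=14, n=7)
        g(m=7, n=0)
        -> return 7
      -> return 7
    -> return 7
  -> return 7
-> return 7

Final answer: 7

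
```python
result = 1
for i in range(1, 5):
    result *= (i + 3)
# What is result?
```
Trace:
  result=1
  result=4, i=1
  result=20, i=2
  result=120, i=3
  result=840, i=4

Final answer: 840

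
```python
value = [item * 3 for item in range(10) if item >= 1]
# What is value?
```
Trace:
  item=0
  item=1
  item=2
  item=3
  item=4
  item=5
  item=6
  item=7
  item=8
  item=9
  value=[3, 6, 9, 12, 15, 18, 21, 24, 27]

Final answer: [3, 6, 9, 12, 15, 18, 21, 24, 27]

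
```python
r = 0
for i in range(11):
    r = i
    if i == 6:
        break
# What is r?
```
Trace:
  r=0
  r=0, i=0
  r=1, i=1
  r=2, i=2
  r=3, i=3
  r=4, i=4
  r=5, i=5
  r=6, i=6

Final answer: 6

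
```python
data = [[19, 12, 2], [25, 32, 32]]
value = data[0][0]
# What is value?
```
Trace:
  data=[[19, 12, 2], [25, 32, 32]]
  data=[[19, 12, 2], [25, 32, 32]], value=19

Final answer: 19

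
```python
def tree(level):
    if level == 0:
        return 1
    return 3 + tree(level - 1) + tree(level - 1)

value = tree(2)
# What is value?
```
Call trace (a repeated sub-call is expanded the first time; later identical calls just restate its return value):
tree(level=2)
  tree(level=1)
    tree(level=0)
    -> return 1
    tree(level=0)
    -> return 1
  -> return 5
  tree(level=1) -> return 5  (same call as traced above)
-> return 13

Final answer: 13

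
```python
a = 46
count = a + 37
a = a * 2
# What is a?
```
Trace:
  a=46
  a=46, count=83
  a=92, count=83

Final answer: 92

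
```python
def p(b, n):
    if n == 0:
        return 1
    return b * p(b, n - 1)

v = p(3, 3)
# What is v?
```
Call trace:
p(b=3, n=3)
  p(b=3, n=2)
    p(b=3, n=1)
      p(b=3, n=0)
      -> return 1
    -> return 3
  -> return 9
-> return 27

Final answer: 27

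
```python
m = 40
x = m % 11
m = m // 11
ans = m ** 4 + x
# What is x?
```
Trace:
  m=40
  m=40, x=7
  m=3, x=7
  m=3, x=7, ans=88

Final answer: 7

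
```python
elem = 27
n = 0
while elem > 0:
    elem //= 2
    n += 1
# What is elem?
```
Trace:
  elem=27
  elem=27, n=0
  elem=13, n=1
  elem=6, n=2
  elem=3, n=3
  elem=1, n=4
  elem=0, n=5

Final answer: 0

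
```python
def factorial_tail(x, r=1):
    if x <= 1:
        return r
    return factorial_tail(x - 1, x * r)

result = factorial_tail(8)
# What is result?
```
Call trace:
factorial_tail(x=8, r=1)
  factorial_tail(x=7, r=8)
    factorial_tail(x=6, r=56)
      factorial_tail(x=5, r=336)
        factorial_tail(x=4, r=1680)
          factorial_tail(x=3, r=6720)
            factorial_tail(x=2, r=20160)
              factorial_tail(x=1, r=40320)
              -> return 40320
            -> return 40320
          -> return 40320
        -> return 40320
      -> return 40320
    -> return 40320
  -> return 40320
-> return 40320

Final answer: 40320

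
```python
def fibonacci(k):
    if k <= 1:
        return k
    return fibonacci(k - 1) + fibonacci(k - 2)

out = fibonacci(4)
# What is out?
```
Call trace (a repeated sub-call is expanded the first time; later identical calls just restate its return value):
fibonacci(k=4)
  fibonacci(k=3)
    fibonacci(k=2)
      fibonacci(k=1)
      -> return 1
      fibonacci(k=0)
      -> return 0
    -> return 1
    fibonacci(k=1)
    -> return 1
  -> return 2
  fibonacci(k=2) -> return 1  (same call as traced above)
-> return 3

Final answer: 3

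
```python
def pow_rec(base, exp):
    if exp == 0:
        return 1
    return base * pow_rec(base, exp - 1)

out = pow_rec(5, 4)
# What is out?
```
Call trace:
pow_rec(base=5, exp=4)
  pow_rec(base=5, exp=3)
    pow_rec(base=5, exp=2)
      pow_rec(base=5, exp=1)
        pow_rec(base=5, exp=0)
        -> return 1
      -> return 5
    -> return 25
  -> return 125
-> return 625

Final answer: 625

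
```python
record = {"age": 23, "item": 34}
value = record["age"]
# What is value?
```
Trace:
  record={'age': 23, 'item': 34}
  record={'age': 23, 'item': 34}, value=23

Final answer: 23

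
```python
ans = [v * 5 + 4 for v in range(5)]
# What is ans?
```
Trace:
  v=0
  v=1
  v=2
  v=3
  v=4
  ans=[4, 9, 14, 19, 24]

Final answer: [4, 9, 14, 19, 24]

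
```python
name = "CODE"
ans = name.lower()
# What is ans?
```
Trace:
  name='CODE'
  name='CODE', ans='code'

Final answer: 'code'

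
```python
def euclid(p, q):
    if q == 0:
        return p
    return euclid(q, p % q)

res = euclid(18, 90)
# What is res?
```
Call trace:
euclid(p=18, q=90)
  euclid(p=90, q=18)
    euclid(p=18, q=0)
    -> return 18
  -> return 18
-> return 18

Final answer: 18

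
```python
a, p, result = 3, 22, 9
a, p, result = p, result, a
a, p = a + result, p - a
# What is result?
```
Trace:
  a=3, p=22, result=9
  a=22, p=9, result=3
  a=25, p=-13, result=3

Final answer: 3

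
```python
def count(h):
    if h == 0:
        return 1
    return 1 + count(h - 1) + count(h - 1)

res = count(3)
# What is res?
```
Call trace (a repeated sub-call is expanded the first time; later identical calls just restate its return value):
count(h=3)
  count(h=2)
    count(h=1)
      count(h=0)
      -> return 1
      count(h=0)
      -> return 1
    -> return 3
    count(h=1) -> return 3  (same call as traced above)
  -> return 7
  count(h=2) -> return 7  (same call as traced above)
-> return 15

Final answer: 15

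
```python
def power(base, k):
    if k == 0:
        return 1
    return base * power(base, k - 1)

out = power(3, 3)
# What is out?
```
Call trace:
power(base=3, k=3)
  power(base=3, k=2)
    power(base=3, k=1)
      power(base=3, k=0)
      -> return 1
    -> return 3
  -> return 9
-> return 27

Final answer: 27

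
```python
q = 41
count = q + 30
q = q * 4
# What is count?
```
Trace:
  q=41
  q=41, count=71
  q=164, count=71

Final answer: 71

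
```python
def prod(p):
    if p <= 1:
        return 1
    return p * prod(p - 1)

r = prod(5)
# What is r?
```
Call trace:
prod(p=5)
  prod(p=4)
    prod(p=3)
      prod(p=2)
        prod(p=1)
        -> return 1
      -> return 2
    -> return 6
  -> return 24
-> return 120

Final answer: 120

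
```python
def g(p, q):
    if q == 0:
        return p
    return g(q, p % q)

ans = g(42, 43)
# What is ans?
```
Call trace:
g(p=42, q=43)
  g(p=43, q=42)
    g(p=42, q=1)
      g(p=1, q=0)
      -> return 1
    -> return 1
  -> return 1
-> return 1

Final answer: 1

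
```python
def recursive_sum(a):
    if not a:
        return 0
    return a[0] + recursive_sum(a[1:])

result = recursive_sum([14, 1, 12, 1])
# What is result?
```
Call trace:
recursive_sum(a=[14, 1, 12, 1])
  recursive_sum(a=[1, 12, 1])
    recursive_sum(a=[12, 1])
      recursive_sum(a=[1])
        recursive_sum(a=[])
        -> return 0
      -> return 1
    -> return 13
  -> return 14
-> return 28

Final answer: 28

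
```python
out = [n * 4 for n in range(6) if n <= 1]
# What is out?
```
Trace:
  n=0
  n=1
  n=2
  n=3
  n=4
  n=5
  out=[0, 4]

Final answer: [0, 4]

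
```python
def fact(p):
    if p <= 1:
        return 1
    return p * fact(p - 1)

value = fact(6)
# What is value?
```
Call trace:
fact(p=6)
  fact(p=5)
    fact(p=4)
      fact(p=3)
        fact(p=2)
          fact(p=1)
          -> return 1
        -> return 2
      -> return 6
    -> return 24
  -> return 120
-> return 720

Final answer: 720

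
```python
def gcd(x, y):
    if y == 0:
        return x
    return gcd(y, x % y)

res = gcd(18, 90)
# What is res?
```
Call trace:
gcd(x=18, y=90)
  gcd(x=90, y=18)
    gcd(x=18, y=0)
    -> return 18
  -> return 18
-> return 18

Final answer: 18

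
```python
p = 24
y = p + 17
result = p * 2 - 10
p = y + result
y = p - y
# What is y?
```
Trace:
  p=24
  p=24, y=41
  p=24, y=41, result=38
  p=79, y=41, result=38
  p=79, y=38, result=38

Final answer: 38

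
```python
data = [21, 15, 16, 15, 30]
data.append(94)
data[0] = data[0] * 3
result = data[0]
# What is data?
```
Trace:
  data=[21, 15, 16, 15, 30]
  data=[21, 15, 16, 15, 30, 94]
  data=[63, 15, 16, 15, 30, 94]
  data=[63, 15, 16, 15, 30, 94], result=63

Final answer: [63, 15, 16, 15, 30, 94]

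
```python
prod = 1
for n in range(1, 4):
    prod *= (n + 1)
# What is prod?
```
Trace:
  prod=1
  prod=2, n=1
  prod=6, n=2
  prod=24, n=3

Final answer: 24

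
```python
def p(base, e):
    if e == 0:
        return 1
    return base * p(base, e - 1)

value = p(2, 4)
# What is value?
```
Call trace:
p(base=2, e=4)
  p(base=2, e=3)
    p(base=2, e=2)
      p(base=2, e=1)
        p(base=2, e=0)
        -> return 1
      -> return 2
    -> return 4
  -> return 8
-> return 16

Final answer: 16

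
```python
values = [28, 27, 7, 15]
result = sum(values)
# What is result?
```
Trace:
  values=[28, 27, 7, 15]
  values=[28, 27, 7, 15], result=77

Final answer: 77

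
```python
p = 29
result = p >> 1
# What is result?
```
Trace:
  p=29
  p=29, result=14

Final answer: 14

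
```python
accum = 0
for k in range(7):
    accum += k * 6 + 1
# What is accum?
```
Trace:
  accum=0
  accum=1, k=0
  accum=8, k=1
  accum=21, k=2
  accum=40, k=3
  accum=65, k=4
  accum=96, k=5
  accum=133, k=6

Final answer: 133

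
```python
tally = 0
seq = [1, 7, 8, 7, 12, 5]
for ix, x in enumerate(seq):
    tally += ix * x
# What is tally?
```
Trace:
  tally=0
  tally=0, ix=0, x=1
  tally=7, ix=1, x=7
  tally=23, ix=2, x=8
  tally=44, ix=3, x=7
  tally=92, ix=4, x=12
  tally=117, ix=5, x=5

Final answer: 117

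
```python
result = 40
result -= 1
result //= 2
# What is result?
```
Trace:
  result=40
  result=39
  result=19

Final answer: 19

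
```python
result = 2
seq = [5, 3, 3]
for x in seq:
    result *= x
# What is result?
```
Trace:
  result=2
  result=10, x=5
  result=30, x=3
  result=90, x=3

Final answer: 90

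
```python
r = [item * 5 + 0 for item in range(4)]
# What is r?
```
Trace:
  item=0
  item=1
  item=2
  item=3
  r=[0, 5, 10, 15]

Final answer: [0, 5, 10, 15]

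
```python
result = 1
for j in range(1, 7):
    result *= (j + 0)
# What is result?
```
Trace:
  result=1
  result=1, j=1
  result=2, j=2
  result=6, j=3
  result=24, j=4
  result=120, j=5
  result=720, j=6

Final answer: 720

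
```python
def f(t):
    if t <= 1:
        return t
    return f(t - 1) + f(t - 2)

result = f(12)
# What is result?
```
Call trace (a repeated sub-call is expanded the first time; later identical calls just restate its return value):
f(t=12)
  f(t=11)
    f(t=10)
      f(t=9)
        f(t=8)
          f(t=7)
            f(t=6)
              f(t=5)
                f(t=4)
                  f(t=3)
                    f(t=2)
                      f(t=1)
                      -> return 1
                      f(t=0)
                      -> return 0
                    -> return 1
                    f(t=1)
                    -> return 1
                  -> return 2
                  f(t=2) -> return 1  (same call as traced above)
                -> return 3
                f(t=3) -> return 2  (same call as traced above)
              -> return 5
              f(t=4) -> return 3  (same call as traced above)
            -> return 8
            f(t=5) -> return 5  (same call as traced above)
          -> return 13
          f(t=6) -> return 8  (same call as traced above)
        -> return 21
        f(t=7) -> return 13  (same call as traced above)
      -> return 34
      f(t=8) -> return 21  (same call as traced above)
    -> return 55
    f(t=9) -> return 34  (same call as traced above)
  -> return 89
  f(t=10) -> return 55  (same call as traced above)
-> return 144

Final answer: 144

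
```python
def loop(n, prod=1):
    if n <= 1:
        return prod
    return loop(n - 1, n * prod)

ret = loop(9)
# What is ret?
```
Call trace:
loop(n=9, prod=1)
  loop(n=8, prod=9)
    loop(n=7, prod=72)
      loop(n=6, prod=504)
        loop(n=5, prod=3024)
          loop(n=4, prod=15120)
            loop(n=3, prod=60480)
              loop(n=2, prod=181440)
                loop(n=1, prod=362880)
                -> return 362880
              -> return 362880
            -> return 362880
          -> return 362880
        -> return 362880
      -> return 362880
    -> return 362880
  -> return 362880
-> return 362880

Final answer: 362880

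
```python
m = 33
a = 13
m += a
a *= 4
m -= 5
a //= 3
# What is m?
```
Trace:
  m=33
  m=33, a=13
  m=46, a=13
  m=46, a=52
  m=41, a=52
  m=41, a=17

Final answer: 41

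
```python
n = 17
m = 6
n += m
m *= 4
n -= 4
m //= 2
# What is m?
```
Trace:
  n=17
  n=17, m=6
  n=23, m=6
  n=23, m=24
  n=19, m=24
  n=19, m=12

Final answer: 12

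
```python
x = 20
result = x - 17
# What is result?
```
Trace:
  x=20
  x=20, result=3

Final answer: 3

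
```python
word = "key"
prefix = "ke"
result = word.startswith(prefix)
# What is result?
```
Trace:
  word='key'
  word='key', prefix='ke'
  word='key', prefix='ke', result=True

Final answer: True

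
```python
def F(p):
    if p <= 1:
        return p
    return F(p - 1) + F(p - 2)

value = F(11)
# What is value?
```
Call trace (a repeated sub-call is expanded the first time; later identical calls just restate its return value):
F(p=11)
  F(p=10)
    F(p=9)
      F(p=8)
        F(p=7)
          F(p=6)
            F(p=5)
              F(p=4)
                F(p=3)
                  F(p=2)
                    F(p=1)
                    -> return 1
                    F(p=0)
                    -> return 0
                  -> return 1
                  F(p=1)
                  -> return 1
                -> return 2
                F(p=2) -> return 1  (same call as traced above)
              -> return 3
              F(p=3) -> return 2  (same call as traced above)
            -> return 5
            F(p=4) -> return 3  (same call as traced above)
          -> return 8
          F(p=5) -> return 5  (same call as traced above)
        -> return 13
        F(p=6) -> return 8  (same call as traced above)
      -> return 21
      F(p=7) -> return 13  (same call as traced above)
    -> return 34
    F(p=8) -> return 21  (same call as traced above)
  -> return 55
  F(p=9) -> return 34  (same call as traced above)
-> return 89

Final answer: 89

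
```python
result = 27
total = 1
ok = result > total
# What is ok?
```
Trace:
  result=27
  result=27, total=1
  result=27, total=1, ok=True

Final answer: True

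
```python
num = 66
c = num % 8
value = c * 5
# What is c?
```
Trace:
  num=66
  num=66, c=2
  num=66, c=2, value=10

Final answer: 2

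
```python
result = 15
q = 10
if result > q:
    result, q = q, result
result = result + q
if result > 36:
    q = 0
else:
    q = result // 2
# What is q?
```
Trace:
  result=15
  result=15, q=10
  result=10, q=15
  result=25, q=15
  result=25, q=12

Final answer: 12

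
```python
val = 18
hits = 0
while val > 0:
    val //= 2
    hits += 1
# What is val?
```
Trace:
  val=18
  val=18, hits=0
  val=9, hits=1
  val=4, hits=2
  val=2, hits=3
  val=1, hits=4
  val=0, hits=5

Final answer: 0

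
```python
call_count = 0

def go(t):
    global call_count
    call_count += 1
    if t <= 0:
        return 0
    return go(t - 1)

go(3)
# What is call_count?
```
Call trace:
go(t=3)
  go(t=2)
    go(t=1)
      go(t=0)
      -> return 0
    -> return 0
  -> return 0
-> return 0

call_count is incremented once per call. go is entered once for each t = 3, 2, 1, 0 (the t <= 0 call returns without recursing), i.e. 3 + 1 calls.
call_count = 4

Final answer: 4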